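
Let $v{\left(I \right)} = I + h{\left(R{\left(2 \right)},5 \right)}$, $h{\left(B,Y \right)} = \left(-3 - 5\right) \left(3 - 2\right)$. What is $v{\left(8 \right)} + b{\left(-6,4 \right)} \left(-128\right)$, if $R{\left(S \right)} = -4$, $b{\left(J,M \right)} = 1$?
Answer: $-128$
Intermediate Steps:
$h{\left(B,Y \right)} = -8$ ($h{\left(B,Y \right)} = \left(-8\right) 1 = -8$)
$v{\left(I \right)} = -8 + I$ ($v{\left(I \right)} = I - 8 = -8 + I$)
$v{\left(8 \right)} + b{\left(-6,4 \right)} \left(-128\right) = \left(-8 + 8\right) + 1 \left(-128\right) = 0 - 128 = -128$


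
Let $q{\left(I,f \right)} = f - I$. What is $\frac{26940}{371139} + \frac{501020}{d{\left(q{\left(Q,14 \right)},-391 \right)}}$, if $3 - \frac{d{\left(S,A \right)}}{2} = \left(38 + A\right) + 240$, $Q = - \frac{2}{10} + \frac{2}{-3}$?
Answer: $\frac{15496192655}{7175354} \approx 2159.6$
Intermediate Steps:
$Q = - \frac{13}{15}$ ($Q = \left(-2\right) \frac{1}{10} + 2 \left(- \frac{1}{3}\right) = - \frac{1}{5} - \frac{2}{3} = - \frac{13}{15} \approx -0.86667$)
$d{\left(S,A \right)} = -550 - 2 A$ ($d{\left(S,A \right)} = 6 - 2 \left(\left(38 + A\right) + 240\right) = 6 - 2 \left(278 + A\right) = 6 - \left(556 + 2 A\right) = -550 - 2 A$)
$\frac{26940}{371139} + \frac{501020}{d{\left(q{\left(Q,14 \right)},-391 \right)}} = \frac{26940}{371139} + \frac{501020}{-550 - -782} = 26940 \cdot \frac{1}{371139} + \frac{501020}{-550 + 782} = \frac{8980}{123713} + \frac{501020}{232} = \frac{8980}{123713} + 501020 \cdot \frac{1}{232} = \frac{8980}{123713} + \frac{125255}{58} = \frac{15496192655}{7175354}$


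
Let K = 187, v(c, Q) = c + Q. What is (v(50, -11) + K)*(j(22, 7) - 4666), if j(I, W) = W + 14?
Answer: -1049770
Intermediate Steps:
v(c, Q) = Q + c
j(I, W) = 14 + W
(v(50, -11) + K)*(j(22, 7) - 4666) = ((-11 + 50) + 187)*((14 + 7) - 4666) = (39 + 187)*(21 - 4666) = 226*(-4645) = -1049770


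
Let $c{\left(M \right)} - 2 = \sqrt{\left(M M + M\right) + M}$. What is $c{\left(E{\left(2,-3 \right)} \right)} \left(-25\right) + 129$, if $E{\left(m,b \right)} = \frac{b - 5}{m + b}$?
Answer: $79 - 100 \sqrt{5} \approx -144.61$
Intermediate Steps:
$E{\left(m,b \right)} = \frac{-5 + b}{b + m}$
$c{\left(M \right)} = 2 + \sqrt{M^{2} + 2 M}$ ($c{\left(M \right)} = 2 + \sqrt{\left(M M + M\right) + M} = 2 + \sqrt{\left(M^{2} + M\right) + M} = 2 + \sqrt{\left(M + M^{2}\right) + M} = 2 + \sqrt{M^{2} + 2 M}$)
$c{\left(E{\left(2,-3 \right)} \right)} \left(-25\right) + 129 = \left(2 + \sqrt{\frac{-5 - 3}{-3 + 2} \left(2 + \frac{-5 - 3}{-3 + 2}\right)}\right) \left(-25\right) + 129 = \left(2 + \sqrt{\frac{1}{-1} \left(-8\right) \left(2 + \frac{1}{-1} \left(-8\right)\right)}\right) \left(-25\right) + 129 = \left(2 + \sqrt{\left(-1\right) \left(-8\right) \left(2 - -8\right)}\right) \left(-25\right) + 129 = \left(2 + \sqrt{8 \left(2 + 8\right)}\right) \left(-25\right) + 129 = \left(2 + \sqrt{8 \cdot 10}\right) \left(-25\right) + 129 = \left(2 + \sqrt{80}\right) \left(-25\right) + 129 = \left(2 + 4 \sqrt{5}\right) \left(-25\right) + 129 = \left(-50 - 100 \sqrt{5}\right) + 129 = 79 - 100 \sqrt{5}$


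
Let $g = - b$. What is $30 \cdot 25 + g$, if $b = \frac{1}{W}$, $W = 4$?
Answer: $\frac{2999}{4} \approx 749.75$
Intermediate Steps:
$b = \frac{1}{4} \approx 0.25$
$g = - \frac{1}{4}$ ($g = \left(-1\right) \frac{1}{4} = - \frac{1}{4} \approx -0.25$)
$30 \cdot 25 + g = 30 \cdot 25 - \frac{1}{4} = 750 - \frac{1}{4} = \frac{2999}{4}$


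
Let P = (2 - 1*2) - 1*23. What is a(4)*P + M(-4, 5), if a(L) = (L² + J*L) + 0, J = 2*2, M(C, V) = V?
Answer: -731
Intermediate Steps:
J = 4
a(L) = L² + 4*L (a(L) = (L² + 4*L) + 0 = L² + 4*L)
P = -23 (P = (2 - 2) - 23 = 0 - 23 = -23)
a(4)*P + M(-4, 5) = (4*(4 + 4))*(-23) + 5 = (4*8)*(-23) + 5 = 32*(-23) + 5 = -736 + 5 = -731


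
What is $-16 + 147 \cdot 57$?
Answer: $8363$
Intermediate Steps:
$-16 + 147 \cdot 57 = -16 + 8379 = 8363$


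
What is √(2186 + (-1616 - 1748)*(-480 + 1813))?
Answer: I*√4482026 ≈ 2117.1*I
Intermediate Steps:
√(2186 + (-1616 - 1748)*(-480 + 1813)) = √(2186 - 3364*1333) = √(2186 - 4484212) = √(-4482026) = I*√4482026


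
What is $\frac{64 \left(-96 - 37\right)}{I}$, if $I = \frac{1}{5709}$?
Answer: $-48595008$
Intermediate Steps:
$I = \frac{1}{5709} \approx 0.00017516$
$\frac{64 \left(-96 - 37\right)}{I} = 64 \left(-96 - 37\right) \frac{1}{\frac{1}{5709}} = 64 \left(-133\right) 5709 = \left(-8512\right) 5709 = -48595008$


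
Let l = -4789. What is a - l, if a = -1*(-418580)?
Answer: 423369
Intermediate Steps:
a = 418580
a - l = 418580 - 1*(-4789) = 418580 + 4789 = 423369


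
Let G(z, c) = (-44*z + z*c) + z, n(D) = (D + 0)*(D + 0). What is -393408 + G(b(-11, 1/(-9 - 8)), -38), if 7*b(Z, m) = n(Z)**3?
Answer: -146250297/7 ≈ -2.0893e+7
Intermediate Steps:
n(D) = D**2 (n(D) = D*D = D**2)
b(Z, m) = Z**6/7 (b(Z, m) = (Z**2)**3/7 = Z**6/7)
G(z, c) = -43*z + c*z (G(z, c) = (-44*z + c*z) + z = -43*z + c*z)
-393408 + G(b(-11, 1/(-9 - 8)), -38) = -393408 + ((1/7)*(-11)**6)*(-43 - 38) = -393408 + ((1/7)*1771561)*(-81) = -393408 + (1771561/7)*(-81) = -393408 - 143496441/7 = -146250297/7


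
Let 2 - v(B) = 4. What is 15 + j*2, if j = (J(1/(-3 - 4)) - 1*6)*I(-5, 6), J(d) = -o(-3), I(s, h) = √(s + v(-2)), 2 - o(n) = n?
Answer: 15 - 22*I*√7 ≈ 15.0 - 58.207*I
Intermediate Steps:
o(n) = 2 - n
v(B) = -2 (v(B) = 2 - 1*4 = 2 - 4 = -2)
I(s, h) = √(-2 + s) (I(s, h) = √(s - 2) = √(-2 + s))
J(d) = -5 (J(d) = -(2 - 1*(-3)) = -(2 + 3) = -1*5 = -5)
j = -11*I*√7 (j = (-5 - 1*6)*√(-2 - 5) = (-5 - 6)*√(-7) = -11*I*√7 ≈ -29.103*I)
15 + j*2 = 15 - 11*I*√7*2 = 15 - 22*I*√7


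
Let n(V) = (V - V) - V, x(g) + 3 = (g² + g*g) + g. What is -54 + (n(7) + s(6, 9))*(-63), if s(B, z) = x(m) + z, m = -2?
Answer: -369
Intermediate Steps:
x(g) = -3 + g + 2*g² (x(g) = -3 + ((g² + g*g) + g) = -3 + ((g² + g²) + g) = -3 + (2*g² + g) = -3 + (g + 2*g²) = -3 + g + 2*g²)
n(V) = -V (n(V) = 0 - V = -V)
s(B, z) = 3 + z (s(B, z) = (-3 - 2 + 2*(-2)²) + z = (-3 - 2 + 2*4) + z = (-3 - 2 + 8) + z = 3 + z)
-54 + (n(7) + s(6, 9))*(-63) = -54 + (-1*7 + (3 + 9))*(-63) = -54 + (-7 + 12)*(-63) = -54 + 5*(-63) = -54 - 315 = -369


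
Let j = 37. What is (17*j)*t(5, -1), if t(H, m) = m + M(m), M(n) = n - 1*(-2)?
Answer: 0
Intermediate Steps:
M(n) = 2 + n (M(n) = n + 2 = 2 + n)
t(H, m) = 2 + 2*m (t(H, m) = m + (2 + m) = 2 + 2*m)
(17*j)*t(5, -1) = (17*37)*(2 + 2*(-1)) = 629*(2 - 2) = 629*0 = 0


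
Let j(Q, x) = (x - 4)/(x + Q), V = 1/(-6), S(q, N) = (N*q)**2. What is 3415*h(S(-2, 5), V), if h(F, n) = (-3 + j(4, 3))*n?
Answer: 37565/21 ≈ 1788.8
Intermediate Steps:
S(q, N) = N**2*q**2
V = -1/6 ≈ -0.16667
j(Q, x) = (-4 + x)/(Q + x)
h(F, n) = -22*n/7 (h(F, n) = (-3 + (-4 + 3)/(4 + 3))*n = (-3 - 1/7)*n = -22*n/7)
3415*h(S(-2, 5), V) = 3415*(-22/7*(-1/6)) = 3415*(11/21) = 37565/21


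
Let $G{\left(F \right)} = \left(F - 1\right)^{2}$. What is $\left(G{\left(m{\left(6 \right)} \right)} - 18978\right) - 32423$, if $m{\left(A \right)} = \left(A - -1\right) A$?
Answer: $-49720$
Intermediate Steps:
$m{\left(A \right)} = A \left(1 + A\right)$ ($m{\left(A \right)} = \left(A + 1\right) A = \left(1 + A\right) A = A \left(1 + A\right)$)
$G{\left(F \right)} = \left(-1 + F\right)^{2}$
$\left(G{\left(m{\left(6 \right)} \right)} - 18978\right) - 32423 = \left(\left(-1 + 6 \left(1 + 6\right)\right)^{2} - 18978\right) - 32423 = \left(\left(-1 + 6 \cdot 7\right)^{2} - 18978\right) - 32423 = \left(\left(-1 + 42\right)^{2} - 18978\right) - 32423 = \left(41^{2} - 18978\right) - 32423 = \left(1681 - 18978\right) - 32423 = -17297 - 32423 = -49720$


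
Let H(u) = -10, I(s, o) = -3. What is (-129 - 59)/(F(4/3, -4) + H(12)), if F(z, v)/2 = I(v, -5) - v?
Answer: 47/2 ≈ 23.500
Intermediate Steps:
F(z, v) = -6 - 2*v (F(z, v) = 2*(-3 - v) = -6 - 2*v)
(-129 - 59)/(F(4/3, -4) + H(12)) = (-129 - 59)/((-6 - 2*(-4)) - 10) = -188/((-6 + 8) - 10) = -188/(2 - 10) = -188/(-8) = -⅛*(-188) = 47/2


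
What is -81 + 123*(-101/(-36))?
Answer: 3169/12 ≈ 264.08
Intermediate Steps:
-81 + 123*(-101/(-36)) = -81 + 123*(-101*(-1/36)) = -81 + 123*(101/36) = -81 + 4141/12 = 3169/12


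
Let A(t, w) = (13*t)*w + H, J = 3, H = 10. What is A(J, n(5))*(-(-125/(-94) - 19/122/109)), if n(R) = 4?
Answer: -68909256/312503 ≈ -220.51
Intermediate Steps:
A(t, w) = 10 + 13*t*w (A(t, w) = (13*t)*w + 10 = 13*t*w + 10 = 10 + 13*t*w)
A(J, n(5))*(-(-125/(-94) - 19/122/109)) = (10 + 13*3*4)*(-(-125/(-94) - 19/122/109)) = (10 + 156)*(-(-125*(-1/94) - 19*1/122*(1/109))) = 166*(-(125/94 - 19/122*1/109)) = 166*(-(125/94 - 19/13298)) = 166*(-1*415116/312503) = 166*(-415116/312503) = -68909256/312503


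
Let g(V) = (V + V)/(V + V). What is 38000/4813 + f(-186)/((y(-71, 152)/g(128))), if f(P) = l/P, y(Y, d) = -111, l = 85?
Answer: 784957105/99369198 ≈ 7.8994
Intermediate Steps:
g(V) = 1 (g(V) = (2*V)/((2*V)) = (2*V)*(1/(2*V)) = 1)
f(P) = 85/P
38000/4813 + f(-186)/((y(-71, 152)/g(128))) = 38000/4813 + (85/(-186))/((-111/1)) = 38000*(1/4813) + (85*(-1/186))/((-111*1)) = 38000/4813 - 85/186/(-111) = 38000/4813 - 85/186*(-1/111) = 38000/4813 + 85/20646 = 784957105/99369198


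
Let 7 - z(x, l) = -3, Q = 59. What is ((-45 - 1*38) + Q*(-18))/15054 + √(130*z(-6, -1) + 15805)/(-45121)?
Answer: -1145/15054 - √17105/45121 ≈ -0.078958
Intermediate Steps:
z(x, l) = 10 (z(x, l) = 7 - 1*(-3) = 7 + 3 = 10)
((-45 - 1*38) + Q*(-18))/15054 + √(130*z(-6, -1) + 15805)/(-45121) = ((-45 - 1*38) + 59*(-18))/15054 + √(130*10 + 15805)/(-45121) = ((-45 - 38) - 1062)*(1/15054) + √(1300 + 15805)*(-1/45121) = (-83 - 1062)*(1/15054) + √17105*(-1/45121) = -1145*1/15054 - √17105/45121 = -1145/15054 - √17105/45121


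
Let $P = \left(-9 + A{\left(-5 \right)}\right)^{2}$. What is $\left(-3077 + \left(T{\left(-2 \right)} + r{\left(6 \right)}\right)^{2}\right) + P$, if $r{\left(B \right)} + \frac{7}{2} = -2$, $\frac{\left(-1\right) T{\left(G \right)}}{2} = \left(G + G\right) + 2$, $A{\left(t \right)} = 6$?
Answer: $- \frac{12263}{4} \approx -3065.8$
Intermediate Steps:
$T{\left(G \right)} = -4 - 4 G$ ($T{\left(G \right)} = - 2 \left(\left(G + G\right) + 2\right) = - 2 \left(2 G + 2\right) = - 2 \left(2 + 2 G\right) = -4 - 4 G$)
$r{\left(B \right)} = - \frac{11}{2}$ ($r{\left(B \right)} = - \frac{7}{2} - 2 = - \frac{11}{2}$)
$P = 9$ ($P = \left(-9 + 6\right)^{2} = \left(-3\right)^{2} = 9$)
$\left(-3077 + \left(T{\left(-2 \right)} + r{\left(6 \right)}\right)^{2}\right) + P = \left(-3077 + \left(\left(-4 - -8\right) - \frac{11}{2}\right)^{2}\right) + 9 = \left(-3077 + \left(\left(-4 + 8\right) - \frac{11}{2}\right)^{2}\right) + 9 = \left(-3077 + \left(4 - \frac{11}{2}\right)^{2}\right) + 9 = \left(-3077 + \left(- \frac{3}{2}\right)^{2}\right) + 9 = \left(-3077 + \frac{9}{4}\right) + 9 = - \frac{12299}{4} + 9 = - \frac{12263}{4}$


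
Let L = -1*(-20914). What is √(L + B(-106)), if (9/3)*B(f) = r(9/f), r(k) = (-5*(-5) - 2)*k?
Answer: √234982390/106 ≈ 144.61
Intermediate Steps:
L = 20914
r(k) = 23*k (r(k) = (25 - 2)*k = 23*k)
B(f) = 69/f (B(f) = (23*(9/f))/3 = (207/f)/3 = 69/f)
√(L + B(-106)) = √(20914 + 69/(-106)) = √(20914 + 69*(-1/106)) = √(20914 - 69/106) = √(2216815/106) = √234982390/106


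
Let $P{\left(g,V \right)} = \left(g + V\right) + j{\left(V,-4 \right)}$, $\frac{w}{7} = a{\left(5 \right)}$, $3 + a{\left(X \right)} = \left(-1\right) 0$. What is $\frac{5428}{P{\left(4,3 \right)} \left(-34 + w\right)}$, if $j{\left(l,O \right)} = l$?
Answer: $- \frac{2714}{275} \approx -9.8691$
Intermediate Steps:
$a{\left(X \right)} = -3$ ($a{\left(X \right)} = -3 - 0 = -3 + 0 = -3$)
$w = -21$ ($w = 7 \left(-3\right) = -21$)
$P{\left(g,V \right)} = g + 2 V$ ($P{\left(g,V \right)} = \left(g + V\right) + V = \left(V + g\right) + V = g + 2 V$)
$\frac{5428}{P{\left(4,3 \right)} \left(-34 + w\right)} = \frac{5428}{\left(4 + 2 \cdot 3\right) \left(-34 - 21\right)} = \frac{5428}{\left(4 + 6\right) \left(-55\right)} = \frac{5428}{10 \left(-55\right)} = \frac{5428}{-550} = 5428 \left(- \frac{1}{550}\right) = - \frac{2714}{275}$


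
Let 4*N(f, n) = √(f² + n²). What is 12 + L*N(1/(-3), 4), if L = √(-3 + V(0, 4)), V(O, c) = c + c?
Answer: 12 + 5*√29/12 ≈ 14.244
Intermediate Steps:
V(O, c) = 2*c
N(f, n) = √(f² + n²)/4
L = √5 (L = √(-3 + 2*4) = √(-3 + 8) = √5 ≈ 2.2361)
12 + L*N(1/(-3), 4) = 12 + √5*(√((1/(-3))² + 4²)/4) = 12 + √5*(√((-⅓)² + 16)/4) = 12 + √5*(√(⅑ + 16)/4) = 12 + √5*(√(145/9)/4) = 12 + √5*((√145/3)/4) = 12 + √5*(√145/12) = 12 + 5*√29/12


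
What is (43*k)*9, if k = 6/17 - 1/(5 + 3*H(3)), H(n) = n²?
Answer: 67725/544 ≈ 124.49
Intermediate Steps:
k = 175/544 (k = 6/17 - 1/(5 + 3*3²) = 6*(1/17) - 1/(5 + 3*9) = 6/17 - 1/(5 + 27) = 6/17 - 1/32 = 175/544 ≈ 0.32169)
(43*k)*9 = (43*(175/544))*9 = (7525/544)*9 = 67725/544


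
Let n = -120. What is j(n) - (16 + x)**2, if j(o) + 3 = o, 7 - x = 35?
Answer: -267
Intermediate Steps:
x = -28 (x = 7 - 1*35 = 7 - 35 = -28)
j(o) = -3 + o
j(n) - (16 + x)**2 = (-3 - 120) - (16 - 28)**2 = -123 - 1*(-12)**2 = -123 - 1*144 = -123 - 144 = -267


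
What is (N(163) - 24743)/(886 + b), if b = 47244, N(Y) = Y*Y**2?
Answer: 2153002/24065 ≈ 89.466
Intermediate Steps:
N(Y) = Y**3
(N(163) - 24743)/(886 + b) = (163**3 - 24743)/(886 + 47244) = (4330747 - 24743)/48130 = 4306004*(1/48130) = 2153002/24065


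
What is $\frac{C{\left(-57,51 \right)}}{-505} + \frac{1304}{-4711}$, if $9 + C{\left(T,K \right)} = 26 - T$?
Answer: $- \frac{1007134}{2379055} \approx -0.42333$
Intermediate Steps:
$C{\left(T,K \right)} = 17 - T$ ($C{\left(T,K \right)} = -9 - \left(-26 + T\right) = 17 - T$)
$\frac{C{\left(-57,51 \right)}}{-505} + \frac{1304}{-4711} = \frac{17 - -57}{-505} + \frac{1304}{-4711} = \left(17 + 57\right) \left(- \frac{1}{505}\right) + 1304 \left(- \frac{1}{4711}\right) = 74 \left(- \frac{1}{505}\right) - \frac{1304}{4711} = - \frac{74}{505} - \frac{1304}{4711} = - \frac{1007134}{2379055}$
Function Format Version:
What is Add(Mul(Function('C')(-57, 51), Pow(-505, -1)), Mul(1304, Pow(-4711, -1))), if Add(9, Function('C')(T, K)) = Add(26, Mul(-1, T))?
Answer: Rational(-1007134, 2379055) ≈ -0.42333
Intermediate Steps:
Function('C')(T, K) = Add(17, Mul(-1, T)) (Function('C')(T, K) = Add(-9, Add(26, Mul(-1, T))) = Add(17, Mul(-1, T)))
Add(Mul(Function('C')(-57, 51), Pow(-505, -1)), Mul(1304, Pow(-4711, -1))) = Add(Mul(Add(17, Mul(-1, -57)), Pow(-505, -1)), Mul(1304, Pow(-4711, -1))) = Add(Mul(Add(17, 57), Rational(-1, 505)), Mul(1304, Rational(-1, 4711))) = Add(Mul(74, Rational(-1, 505)), Rational(-1304, 4711)) = Add(Rational(-74, 505), Rational(-1304, 4711)) = Rational(-1007134, 2379055)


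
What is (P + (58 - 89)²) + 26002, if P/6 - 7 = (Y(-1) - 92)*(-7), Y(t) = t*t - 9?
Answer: 31205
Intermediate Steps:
Y(t) = -9 + t² (Y(t) = t² - 9 = -9 + t²)
P = 4242 (P = 42 + 6*(((-9 + (-1)²) - 92)*(-7)) = 42 + 6*(((-9 + 1) - 92)*(-7)) = 42 + 6*((-8 - 92)*(-7)) = 42 + 6*(-100*(-7)) = 42 + 6*700 = 42 + 4200 = 4242)
(P + (58 - 89)²) + 26002 = (4242 + (58 - 89)²) + 26002 = (4242 + (-31)²) + 26002 = (4242 + 961) + 26002 = 5203 + 26002 = 31205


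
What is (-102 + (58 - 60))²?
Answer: 10816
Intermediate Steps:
(-102 + (58 - 60))² = (-102 - 2)² = (-104)² = 10816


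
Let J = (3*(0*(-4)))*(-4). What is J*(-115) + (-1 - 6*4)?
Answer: -25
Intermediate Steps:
J = 0 (J = (3*0)*(-4) = 0*(-4) = 0)
J*(-115) + (-1 - 6*4) = 0*(-115) + (-1 - 6*4) = 0 + (-1 - 24) = 0 - 25 = -25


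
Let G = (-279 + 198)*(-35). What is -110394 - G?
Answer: -113229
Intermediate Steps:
G = 2835 (G = -81*(-35) = 2835)
-110394 - G = -110394 - 1*2835 = -110394 - 2835 = -113229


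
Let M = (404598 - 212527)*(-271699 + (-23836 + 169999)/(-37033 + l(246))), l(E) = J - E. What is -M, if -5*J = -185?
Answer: 647840137871597/12414 ≈ 5.2186e+10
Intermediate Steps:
J = 37 (J = -⅕*(-185) = 37)
l(E) = 37 - E
M = -647840137871597/12414 (M = (404598 - 212527)*(-271699 + (-23836 + 169999)/(-37033 + (37 - 1*246))) = 192071*(-271699 + 146163/(-37033 + (37 - 246))) = 192071*(-271699 + 146163/(-37033 - 209)) = 192071*(-271699 + 146163/(-37242)) = 192071*(-271699 + 146163*(-1/37242)) = 192071*(-271699 - 48721/12414) = 192071*(-3372920107/12414) = -647840137871597/12414 ≈ -5.2186e+10)
-M = -1*(-647840137871597/12414) = 647840137871597/12414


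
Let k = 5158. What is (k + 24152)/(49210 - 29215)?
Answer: 1954/1333 ≈ 1.4659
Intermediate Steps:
(k + 24152)/(49210 - 29215) = (5158 + 24152)/(49210 - 29215) = 29310/19995 = 29310*(1/19995) = 1954/1333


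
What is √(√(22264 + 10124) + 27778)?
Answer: √(27778 + 2*√8097) ≈ 167.21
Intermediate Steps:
√(√(22264 + 10124) + 27778) = √(√32388 + 27778) = √(2*√8097 + 27778) = √(27778 + 2*√8097)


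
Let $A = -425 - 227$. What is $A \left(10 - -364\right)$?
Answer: $-243848$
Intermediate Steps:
$A = -652$ ($A = -425 - 227 = -652$)
$A \left(10 - -364\right) = - 652 \left(10 - -364\right) = - 652 \left(10 + 364\right) = \left(-652\right) 374 = -243848$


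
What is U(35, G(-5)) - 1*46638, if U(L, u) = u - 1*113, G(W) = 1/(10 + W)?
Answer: -233754/5 ≈ -46751.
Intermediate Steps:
U(L, u) = -113 + u (U(L, u) = u - 113 = -113 + u)
U(35, G(-5)) - 1*46638 = (-113 + 1/(10 - 5)) - 1*46638 = (-113 + 1/5) - 46638 = (-113 + ⅕) - 46638 = -564/5 - 46638 = -233754/5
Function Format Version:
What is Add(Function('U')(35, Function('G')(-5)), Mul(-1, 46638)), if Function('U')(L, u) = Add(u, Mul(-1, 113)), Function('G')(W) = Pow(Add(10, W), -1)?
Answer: Rational(-233754, 5) ≈ -46751.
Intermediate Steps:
Function('U')(L, u) = Add(-113, u) (Function('U')(L, u) = Add(u, -113) = Add(-113, u))
Add(Function('U')(35, Function('G')(-5)), Mul(-1, 46638)) = Add(Add(-113, Pow(Add(10, -5), -1)), Mul(-1, 46638)) = Add(Add(-113, Pow(5, -1)), -46638) = Add(Add(-113, Rational(1, 5)), -46638) = Add(Rational(-564, 5), -46638) = Rational(-233754, 5)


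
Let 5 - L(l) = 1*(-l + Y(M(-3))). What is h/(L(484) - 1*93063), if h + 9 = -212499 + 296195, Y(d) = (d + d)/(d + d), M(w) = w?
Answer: -83687/92575 ≈ -0.90399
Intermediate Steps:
Y(d) = 1 (Y(d) = (2*d)/((2*d)) = (2*d)*(1/(2*d)) = 1)
h = 83687 (h = -9 + (-212499 + 296195) = -9 + 83696 = 83687)
L(l) = 4 + l (L(l) = 5 - (-l + 1) = 5 - (1 - l) = 5 + (-1 + l) = 4 + l)
h/(L(484) - 1*93063) = 83687/((4 + 484) - 1*93063) = 83687/(488 - 93063) = 83687/(-92575) = 83687*(-1/92575) = -83687/92575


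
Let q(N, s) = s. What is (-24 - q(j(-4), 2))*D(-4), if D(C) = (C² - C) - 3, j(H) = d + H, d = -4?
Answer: -442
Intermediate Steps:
j(H) = -4 + H
D(C) = -3 + C² - C
(-24 - q(j(-4), 2))*D(-4) = (-24 - 1*2)*(-3 + (-4)² - 1*(-4)) = (-24 - 2)*(-3 + 16 + 4) = -26*17 = -442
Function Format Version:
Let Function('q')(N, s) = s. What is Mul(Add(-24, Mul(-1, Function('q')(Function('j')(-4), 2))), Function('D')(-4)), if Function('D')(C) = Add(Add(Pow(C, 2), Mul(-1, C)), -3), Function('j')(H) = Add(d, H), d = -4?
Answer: -442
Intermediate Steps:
Function('j')(H) = Add(-4, H)
Function('D')(C) = Add(-3, Pow(C, 2), Mul(-1, C))
Mul(Add(-24, Mul(-1, Function('q')(Function('j')(-4), 2))), Function('D')(-4)) = Mul(Add(-24, Mul(-1, 2)), Add(-3, Pow(-4, 2), Mul(-1, -4))) = Mul(Add(-24, -2), Add(-3, 16, 4)) = Mul(-26, 17) = -442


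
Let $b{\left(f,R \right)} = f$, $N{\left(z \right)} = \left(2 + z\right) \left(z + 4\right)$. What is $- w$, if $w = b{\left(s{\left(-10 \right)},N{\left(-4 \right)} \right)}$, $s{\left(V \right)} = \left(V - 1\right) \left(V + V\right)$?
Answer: $-220$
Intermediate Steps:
$s{\left(V \right)} = 2 V \left(-1 + V\right)$ ($s{\left(V \right)} = \left(-1 + V\right) 2 V = 2 V \left(-1 + V\right)$)
$N{\left(z \right)} = \left(2 + z\right) \left(4 + z\right)$
$w = 220$ ($w = 2 \left(-10\right) \left(-1 - 10\right) = 2 \left(-10\right) \left(-11\right) = 220$)
$- w = \left(-1\right) 220 = -220$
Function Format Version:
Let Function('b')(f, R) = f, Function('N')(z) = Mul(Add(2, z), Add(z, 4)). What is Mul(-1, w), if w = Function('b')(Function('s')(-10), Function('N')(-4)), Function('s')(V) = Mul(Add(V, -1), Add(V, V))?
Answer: -220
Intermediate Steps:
Function('s')(V) = Mul(2, V, Add(-1, V)) (Function('s')(V) = Mul(Add(-1, V), Mul(2, V)) = Mul(2, V, Add(-1, V)))
Function('N')(z) = Mul(Add(2, z), Add(4, z))
w = 220 (w = Mul(2, -10, Add(-1, -10)) = Mul(2, -10, -11) = 220)
Mul(-1, w) = Mul(-1, 220) = -220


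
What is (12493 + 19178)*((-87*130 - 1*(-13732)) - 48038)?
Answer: -1444704336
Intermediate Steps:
(12493 + 19178)*((-87*130 - 1*(-13732)) - 48038) = 31671*((-11310 + 13732) - 48038) = 31671*(2422 - 48038) = 31671*(-45616) = -1444704336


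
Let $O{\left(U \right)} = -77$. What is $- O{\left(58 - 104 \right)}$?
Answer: $77$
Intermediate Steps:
$- O{\left(58 - 104 \right)} = \left(-1\right) \left(-77\right) = 77$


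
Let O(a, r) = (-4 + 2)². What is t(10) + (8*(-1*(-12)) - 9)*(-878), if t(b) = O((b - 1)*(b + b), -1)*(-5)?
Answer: -76406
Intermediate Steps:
O(a, r) = 4 (O(a, r) = (-2)² = 4)
t(b) = -20 (t(b) = 4*(-5) = -20)
t(10) + (8*(-1*(-12)) - 9)*(-878) = -20 + (8*(-1*(-12)) - 9)*(-878) = -20 + (8*12 - 9)*(-878) = -20 + (96 - 9)*(-878) = -20 + 87*(-878) = -20 - 76386 = -76406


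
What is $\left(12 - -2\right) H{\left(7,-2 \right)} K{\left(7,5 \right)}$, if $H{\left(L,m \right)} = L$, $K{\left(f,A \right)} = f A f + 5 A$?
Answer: $26460$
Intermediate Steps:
$K{\left(f,A \right)} = 5 A + A f^{2}$ ($K{\left(f,A \right)} = A f f + 5 A = A f^{2} + 5 A = 5 A + A f^{2}$)
$\left(12 - -2\right) H{\left(7,-2 \right)} K{\left(7,5 \right)} = \left(12 - -2\right) 7 \cdot 5 \left(5 + 7^{2}\right) = \left(12 + 2\right) 7 \cdot 5 \left(5 + 49\right) = 14 \cdot 7 \cdot 5 \cdot 54 = 98 \cdot 270 = 26460$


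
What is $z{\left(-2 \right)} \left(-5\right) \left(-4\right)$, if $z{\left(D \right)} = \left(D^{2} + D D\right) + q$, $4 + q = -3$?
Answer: $20$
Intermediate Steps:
$q = -7$ ($q = -4 - 3 = -7$)
$z{\left(D \right)} = -7 + 2 D^{2}$ ($z{\left(D \right)} = \left(D^{2} + D D\right) - 7 = \left(D^{2} + D^{2}\right) - 7 = 2 D^{2} - 7 = -7 + 2 D^{2}$)
$z{\left(-2 \right)} \left(-5\right) \left(-4\right) = \left(-7 + 2 \left(-2\right)^{2}\right) \left(-5\right) \left(-4\right) = \left(-7 + 2 \cdot 4\right) \left(-5\right) \left(-4\right) = \left(-7 + 8\right) \left(-5\right) \left(-4\right) = 1 \left(-5\right) \left(-4\right) = \left(-5\right) \left(-4\right) = 20$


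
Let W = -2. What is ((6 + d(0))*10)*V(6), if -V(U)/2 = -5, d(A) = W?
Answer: 400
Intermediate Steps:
d(A) = -2
V(U) = 10 (V(U) = -2*(-5) = 10)
((6 + d(0))*10)*V(6) = ((6 - 2)*10)*10 = (4*10)*10 = 40*10 = 400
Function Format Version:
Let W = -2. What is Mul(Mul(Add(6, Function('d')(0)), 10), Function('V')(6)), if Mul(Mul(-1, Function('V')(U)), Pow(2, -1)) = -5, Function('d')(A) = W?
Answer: 400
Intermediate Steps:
Function('d')(A) = -2
Function('V')(U) = 10 (Function('V')(U) = Mul(-2, -5) = 10)
Mul(Mul(Add(6, Function('d')(0)), 10), Function('V')(6)) = Mul(Mul(Add(6, -2), 10), 10) = Mul(Mul(4, 10), 10) = Mul(40, 10) = 400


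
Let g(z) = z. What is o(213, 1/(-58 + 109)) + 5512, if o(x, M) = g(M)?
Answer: 281113/51 ≈ 5512.0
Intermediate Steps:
o(x, M) = M
o(213, 1/(-58 + 109)) + 5512 = 1/(-58 + 109) + 5512 = 1/51 + 5512 = 281113/51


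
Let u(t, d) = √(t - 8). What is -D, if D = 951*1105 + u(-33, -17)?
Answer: -1050855 - I*√41 ≈ -1.0509e+6 - 6.4031*I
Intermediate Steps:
u(t, d) = √(-8 + t)
D = 1050855 + I*√41 (D = 951*1105 + √(-8 - 33) = 1050855 + √(-41) = 1050855 + I*√41 ≈ 1.0509e+6 + 6.4031*I)
-D = -(1050855 + I*√41) = -1050855 - I*√41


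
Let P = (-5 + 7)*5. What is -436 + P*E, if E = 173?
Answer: 1294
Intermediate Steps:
P = 10 (P = 2*5 = 10)
-436 + P*E = -436 + 10*173 = -436 + 1730 = 1294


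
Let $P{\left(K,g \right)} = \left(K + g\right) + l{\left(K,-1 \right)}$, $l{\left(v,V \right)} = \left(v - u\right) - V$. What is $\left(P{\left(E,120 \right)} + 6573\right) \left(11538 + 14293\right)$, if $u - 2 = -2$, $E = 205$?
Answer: $183503424$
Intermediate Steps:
$u = 0$ ($u = 2 - 2 = 0$)
$l{\left(v,V \right)} = v - V$ ($l{\left(v,V \right)} = \left(v - 0\right) - V = \left(v + 0\right) - V = v - V$)
$P{\left(K,g \right)} = 1 + g + 2 K$ ($P{\left(K,g \right)} = \left(K + g\right) + \left(K - -1\right) = \left(K + g\right) + \left(K + 1\right) = \left(K + g\right) + \left(1 + K\right) = 1 + g + 2 K$)
$\left(P{\left(E,120 \right)} + 6573\right) \left(11538 + 14293\right) = \left(\left(1 + 120 + 2 \cdot 205\right) + 6573\right) \left(11538 + 14293\right) = \left(\left(1 + 120 + 410\right) + 6573\right) 25831 = \left(531 + 6573\right) 25831 = 7104 \cdot 25831 = 183503424$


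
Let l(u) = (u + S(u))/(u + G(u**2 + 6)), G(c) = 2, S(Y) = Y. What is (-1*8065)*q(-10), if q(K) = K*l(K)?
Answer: 201625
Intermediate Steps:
l(u) = 2*u/(2 + u) (l(u) = (u + u)/(u + 2) = (2*u)/(2 + u) = 2*u/(2 + u))
q(K) = 2*K**2/(2 + K) (q(K) = K*(2*K/(2 + K)) = 2*K**2/(2 + K))
(-1*8065)*q(-10) = (-1*8065)*(2*(-10)**2/(2 - 10)) = -16130*100/(-8) = -16130*100*(-1)/8 = -8065*(-25) = 201625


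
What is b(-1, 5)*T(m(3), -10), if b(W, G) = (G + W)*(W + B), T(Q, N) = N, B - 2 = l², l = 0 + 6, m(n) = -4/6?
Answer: -1480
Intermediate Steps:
m(n) = -⅔ (m(n) = -4*⅙ = -⅔)
l = 6
B = 38 (B = 2 + 6² = 2 + 36 = 38)
b(W, G) = (38 + W)*(G + W) (b(W, G) = (G + W)*(W + 38) = (G + W)*(38 + W) = (38 + W)*(G + W))
b(-1, 5)*T(m(3), -10) = ((-1)² + 38*5 + 38*(-1) + 5*(-1))*(-10) = (1 + 190 - 38 - 5)*(-10) = 148*(-10) = -1480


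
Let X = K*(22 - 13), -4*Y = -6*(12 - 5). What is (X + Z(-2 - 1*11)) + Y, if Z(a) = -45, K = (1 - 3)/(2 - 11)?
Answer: -65/2 ≈ -32.500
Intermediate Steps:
K = 2/9 (K = -2/(-9) = -2*(-⅑) = 2/9 ≈ 0.22222)
Y = 21/2 (Y = -(-3)*(12 - 5)/2 = -(-3)*7/2 = -¼*(-42) = 21/2 ≈ 10.500)
X = 2 (X = 2*(22 - 13)/9 = (2/9)*9 = 2)
(X + Z(-2 - 1*11)) + Y = (2 - 45) + 21/2 = -43 + 21/2 = -65/2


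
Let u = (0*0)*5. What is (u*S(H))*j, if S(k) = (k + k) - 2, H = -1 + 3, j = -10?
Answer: 0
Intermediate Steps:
H = 2
u = 0 (u = 0*5 = 0)
S(k) = -2 + 2*k (S(k) = 2*k - 2 = -2 + 2*k)
(u*S(H))*j = (0*(-2 + 2*2))*(-10) = (0*(-2 + 4))*(-10) = (0*2)*(-10) = 0*(-10) = 0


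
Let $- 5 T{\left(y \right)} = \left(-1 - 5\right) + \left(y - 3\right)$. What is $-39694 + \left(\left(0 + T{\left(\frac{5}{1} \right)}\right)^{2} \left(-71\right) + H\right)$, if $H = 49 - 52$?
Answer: $- \frac{993561}{25} \approx -39742.0$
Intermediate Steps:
$H = -3$ ($H = 49 - 52 = -3$)
$T{\left(y \right)} = \frac{9}{5} - \frac{y}{5}$ ($T{\left(y \right)} = - \frac{\left(-1 - 5\right) + \left(y - 3\right)}{5} = - \frac{-6 + \left(-3 + y\right)}{5} = - \frac{-9 + y}{5} = \frac{9}{5} - \frac{y}{5}$)
$-39694 + \left(\left(0 + T{\left(\frac{5}{1} \right)}\right)^{2} \left(-71\right) + H\right) = -39694 + \left(\left(0 + \left(\frac{9}{5} - \frac{5 \cdot 1^{-1}}{5}\right)\right)^{2} \left(-71\right) - 3\right) = -39694 + \left(\left(0 + \left(\frac{9}{5} - \frac{5 \cdot 1}{5}\right)\right)^{2} \left(-71\right) - 3\right) = -39694 + \left(\left(0 + \left(\frac{9}{5} - 1\right)\right)^{2} \left(-71\right) - 3\right) = -39694 + \left(\left(0 + \frac{4}{5}\right)^{2} \left(-71\right) - 3\right) = -39694 + \left(\left(\frac{4}{5}\right)^{2} \left(-71\right) - 3\right) = -39694 + \left(\frac{16}{25} \left(-71\right) - 3\right) = -39694 - \frac{1211}{25} = - \frac{993561}{25}$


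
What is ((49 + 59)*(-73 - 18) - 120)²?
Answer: 98962704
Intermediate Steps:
((49 + 59)*(-73 - 18) - 120)² = (108*(-91) - 120)² = (-9828 - 120)² = (-9948)² = 98962704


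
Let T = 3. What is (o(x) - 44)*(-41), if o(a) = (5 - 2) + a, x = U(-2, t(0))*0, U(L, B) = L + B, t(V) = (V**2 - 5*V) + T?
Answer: 1681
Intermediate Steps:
t(V) = 3 + V**2 - 5*V (t(V) = (V**2 - 5*V) + 3 = 3 + V**2 - 5*V)
U(L, B) = B + L
x = 0 (x = ((3 + 0**2 - 5*0) - 2)*0 = ((3 + 0 + 0) - 2)*0 = (3 - 2)*0 = 1*0 = 0)
o(a) = 3 + a
(o(x) - 44)*(-41) = ((3 + 0) - 44)*(-41) = (3 - 44)*(-41) = -41*(-41) = 1681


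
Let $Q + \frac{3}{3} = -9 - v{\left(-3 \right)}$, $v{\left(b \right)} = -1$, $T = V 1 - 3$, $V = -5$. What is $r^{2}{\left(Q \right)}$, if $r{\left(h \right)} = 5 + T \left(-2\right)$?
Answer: $441$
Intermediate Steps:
$T = -8$ ($T = \left(-5\right) 1 - 3 = -5 - 3 = -8$)
$Q = -9$ ($Q = -1 - 8 = -9$)
$r{\left(h \right)} = 21$ ($r{\left(h \right)} = 5 - -16 = 5 + 16 = 21$)
$r^{2}{\left(Q \right)} = 21^{2} = 441$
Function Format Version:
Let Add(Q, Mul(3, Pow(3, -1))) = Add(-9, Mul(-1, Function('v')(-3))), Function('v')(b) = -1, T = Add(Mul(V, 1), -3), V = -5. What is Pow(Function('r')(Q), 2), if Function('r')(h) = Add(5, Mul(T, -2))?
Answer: 441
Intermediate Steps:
T = -8 (T = Add(Mul(-5, 1), -3) = Add(-5, -3) = -8)
Q = -9 (Q = Add(-1, Add(-9, Mul(-1, -1))) = Add(-1, Add(-9, 1)) = Add(-1, -8) = -9)
Function('r')(h) = 21 (Function('r')(h) = Add(5, Mul(-8, -2)) = Add(5, 16) = 21)
Pow(Function('r')(Q), 2) = Pow(21, 2) = 441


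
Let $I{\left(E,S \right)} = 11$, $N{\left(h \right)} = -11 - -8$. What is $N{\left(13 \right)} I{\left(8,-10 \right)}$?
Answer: $-33$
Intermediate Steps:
$N{\left(h \right)} = -3$ ($N{\left(h \right)} = -11 + 8 = -3$)
$N{\left(13 \right)} I{\left(8,-10 \right)} = \left(-3\right) 11 = -33$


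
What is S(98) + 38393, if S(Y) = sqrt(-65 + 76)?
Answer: 38393 + sqrt(11) ≈ 38396.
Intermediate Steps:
S(Y) = sqrt(11)
S(98) + 38393 = sqrt(11) + 38393 = 38393 + sqrt(11)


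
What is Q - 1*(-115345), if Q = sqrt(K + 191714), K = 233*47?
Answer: 115345 + sqrt(202665) ≈ 1.1580e+5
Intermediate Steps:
K = 10951
Q = sqrt(202665) (Q = sqrt(10951 + 191714) = sqrt(202665) ≈ 450.18)
Q - 1*(-115345) = sqrt(202665) - 1*(-115345) = sqrt(202665) + 115345 = 115345 + sqrt(202665)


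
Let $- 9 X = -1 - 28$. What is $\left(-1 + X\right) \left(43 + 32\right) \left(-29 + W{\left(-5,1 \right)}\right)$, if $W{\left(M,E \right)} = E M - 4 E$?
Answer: $- \frac{19000}{3} \approx -6333.3$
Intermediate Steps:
$W{\left(M,E \right)} = - 4 E + E M$
$X = \frac{29}{9}$ ($X = - \frac{-1 - 28}{9} = \left(- \frac{1}{9}\right) \left(-29\right) = \frac{29}{9} \approx 3.2222$)
$\left(-1 + X\right) \left(43 + 32\right) \left(-29 + W{\left(-5,1 \right)}\right) = \left(-1 + \frac{29}{9}\right) \left(43 + 32\right) \left(-29 + 1 \left(-4 - 5\right)\right) = \frac{20 \cdot 75 \left(-29 + 1 \left(-9\right)\right)}{9} = \frac{20 \cdot 75 \left(-29 - 9\right)}{9} = \frac{20 \cdot 75 \left(-38\right)}{9} = \frac{20}{9} \left(-2850\right) = - \frac{19000}{3}$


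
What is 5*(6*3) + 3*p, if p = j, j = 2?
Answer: 96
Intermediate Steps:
p = 2
5*(6*3) + 3*p = 5*(6*3) + 3*2 = 5*18 + 6 = 90 + 6 = 96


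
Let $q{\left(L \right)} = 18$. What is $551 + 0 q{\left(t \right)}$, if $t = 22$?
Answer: $551$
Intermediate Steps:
$551 + 0 q{\left(t \right)} = 551 + 0 \cdot 18 = 551 + 0 = 551$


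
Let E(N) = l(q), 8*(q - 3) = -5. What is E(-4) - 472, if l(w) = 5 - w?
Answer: -3755/8 ≈ -469.38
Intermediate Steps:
q = 19/8 (q = 3 + (1/8)*(-5) = 3 - 5/8 = 19/8 ≈ 2.3750)
E(N) = 21/8 (E(N) = 5 - 1*19/8 = 5 - 19/8 = 21/8)
E(-4) - 472 = 21/8 - 472 = -3755/8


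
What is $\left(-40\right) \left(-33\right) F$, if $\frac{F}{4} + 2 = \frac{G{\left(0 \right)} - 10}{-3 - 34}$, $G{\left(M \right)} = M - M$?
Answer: $- \frac{337920}{37} \approx -9133.0$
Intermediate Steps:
$G{\left(M \right)} = 0$
$F = - \frac{256}{37}$ ($F = -8 + 4 \frac{0 - 10}{-3 - 34} = -8 + 4 \left(- \frac{10}{-37}\right) = -8 + 4 \left(\left(-10\right) \left(- \frac{1}{37}\right)\right) = -8 + 4 \cdot \frac{10}{37} = -8 + \frac{40}{37} = - \frac{256}{37} \approx -6.9189$)
$\left(-40\right) \left(-33\right) F = \left(-40\right) \left(-33\right) \left(- \frac{256}{37}\right) = 1320 \left(- \frac{256}{37}\right) = - \frac{337920}{37}$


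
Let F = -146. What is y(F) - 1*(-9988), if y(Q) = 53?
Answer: 10041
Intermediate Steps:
y(F) - 1*(-9988) = 53 - 1*(-9988) = 53 + 9988 = 10041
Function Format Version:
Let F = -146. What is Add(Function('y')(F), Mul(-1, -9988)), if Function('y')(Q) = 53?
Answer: 10041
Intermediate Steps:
Add(Function('y')(F), Mul(-1, -9988)) = Add(53, Mul(-1, -9988)) = Add(53, 9988) = 10041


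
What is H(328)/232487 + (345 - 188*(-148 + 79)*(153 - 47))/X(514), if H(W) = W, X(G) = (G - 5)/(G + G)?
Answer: 328710476398724/118335883 ≈ 2.7778e+6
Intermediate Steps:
X(G) = (-5 + G)/(2*G) (X(G) = (-5 + G)/((2*G)) = (-5 + G)*(1/(2*G)) = (-5 + G)/(2*G))
H(328)/232487 + (345 - 188*(-148 + 79)*(153 - 47))/X(514) = 328/232487 + (345 - 188*(-148 + 79)*(153 - 47))/(((1/2)*(-5 + 514)/514)) = 328*(1/232487) + (345 - (-12972)*106)/(((1/2)*(1/514)*509)) = 328/232487 + (345 - 188*(-7314))/(509/1028) = 328/232487 + (345 + 1375032)*(1028/509) = 328/232487 + 1375377*(1028/509) = 328/232487 + 1413887556/509 = 328710476398724/118335883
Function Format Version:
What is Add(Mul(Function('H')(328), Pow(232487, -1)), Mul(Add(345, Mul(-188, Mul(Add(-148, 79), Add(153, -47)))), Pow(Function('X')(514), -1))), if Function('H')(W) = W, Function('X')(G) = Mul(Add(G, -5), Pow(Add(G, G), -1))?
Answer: Rational(328710476398724, 118335883) ≈ 2.7778e+6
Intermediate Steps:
Function('X')(G) = Mul(Rational(1, 2), Pow(G, -1), Add(-5, G)) (Function('X')(G) = Mul(Add(-5, G), Pow(Mul(2, G), -1)) = Mul(Add(-5, G), Mul(Rational(1, 2), Pow(G, -1))) = Mul(Rational(1, 2), Pow(G, -1), Add(-5, G)))
Add(Mul(Function('H')(328), Pow(232487, -1)), Mul(Add(345, Mul(-188, Mul(Add(-148, 79), Add(153, -47)))), Pow(Function('X')(514), -1))) = Add(Mul(328, Pow(232487, -1)), Mul(Add(345, Mul(-188, Mul(Add(-148, 79), Add(153, -47)))), Pow(Mul(Rational(1, 2), Pow(514, -1), Add(-5, 514)), -1))) = Add(Mul(328, Rational(1, 232487)), Mul(Add(345, Mul(-188, Mul(-69, 106))), Pow(Mul(Rational(1, 2), Rational(1, 514), 509), -1))) = Add(Rational(328, 232487), Mul(Add(345, Mul(-188, -7314)), Pow(Rational(509, 1028), -1))) = Add(Rational(328, 232487), Mul(Add(345, 1375032), Rational(1028, 509))) = Add(Rational(328, 232487), Mul(1375377, Rational(1028, 509))) = Add(Rational(328, 232487), Rational(1413887556, 509)) = Rational(328710476398724, 118335883)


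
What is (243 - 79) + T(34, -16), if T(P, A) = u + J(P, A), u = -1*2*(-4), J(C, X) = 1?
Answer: 173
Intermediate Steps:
u = 8 (u = -2*(-4) = 8)
T(P, A) = 9 (T(P, A) = 8 + 1 = 9)
(243 - 79) + T(34, -16) = (243 - 79) + 9 = 164 + 9 = 173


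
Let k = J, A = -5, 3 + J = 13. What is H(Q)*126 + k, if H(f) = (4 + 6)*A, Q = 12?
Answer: -6290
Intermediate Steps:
J = 10 (J = -3 + 13 = 10)
k = 10
H(f) = -50 (H(f) = (4 + 6)*(-5) = 10*(-5) = -50)
H(Q)*126 + k = -50*126 + 10 = -6300 + 10 = -6290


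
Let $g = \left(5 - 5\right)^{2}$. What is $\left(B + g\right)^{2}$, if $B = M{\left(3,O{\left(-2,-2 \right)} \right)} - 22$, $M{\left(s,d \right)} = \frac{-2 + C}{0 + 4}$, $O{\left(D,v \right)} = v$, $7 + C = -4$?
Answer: $\frac{10201}{16} \approx 637.56$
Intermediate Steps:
$C = -11$ ($C = -7 - 4 = -11$)
$M{\left(s,d \right)} = - \frac{13}{4}$ ($M{\left(s,d \right)} = \frac{-2 - 11}{0 + 4} = - \frac{13}{4}$)
$B = - \frac{101}{4}$ ($B = - \frac{13}{4} - 22 = - \frac{101}{4} \approx -25.25$)
$g = 0$ ($g = 0^{2} = 0$)
$\left(B + g\right)^{2} = \left(- \frac{101}{4} + 0\right)^{2} = \left(- \frac{101}{4}\right)^{2} = \frac{10201}{16}$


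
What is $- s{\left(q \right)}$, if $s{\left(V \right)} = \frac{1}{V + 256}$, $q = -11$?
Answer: $- \frac{1}{245} \approx -0.0040816$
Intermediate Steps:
$s{\left(V \right)} = \frac{1}{256 + V}$
$- s{\left(q \right)} = - \frac{1}{256 - 11} = - \frac{1}{245}$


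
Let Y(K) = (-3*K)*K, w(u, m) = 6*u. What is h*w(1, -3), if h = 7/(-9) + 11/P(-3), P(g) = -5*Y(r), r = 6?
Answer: -409/90 ≈ -4.5444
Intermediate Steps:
Y(K) = -3*K²
P(g) = 540 (P(g) = -(-15)*6² = -(-15)*36 = -5*(-108) = 540)
h = -409/540 (h = 7/(-9) + 11/540 = 7*(-⅑) + 11*(1/540) = -7/9 + 11/540 = -409/540 ≈ -0.75741)
h*w(1, -3) = -409/90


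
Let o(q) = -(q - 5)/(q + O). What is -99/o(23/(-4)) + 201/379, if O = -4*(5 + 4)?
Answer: 6274650/16297 ≈ 385.02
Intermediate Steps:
O = -36 (O = -4*9 = -36)
o(q) = -(-5 + q)/(-36 + q) (o(q) = -(q - 5)/(q - 36) = -(-5 + q)/(-36 + q))
-99/o(23/(-4)) + 201/379 = -99*(-36 + 23/(-4))/(5 - 23/(-4)) + 201/379 = -99*(-36 + 23*(-¼))/(5 - 23*(-1)/4) + 201*(1/379) = -99*(-36 - 23/4)/(5 - 1*(-23/4)) + 201/379 = -99*(-167/(4*(5 + 23/4))) + 201/379 = -99/((-4/167*43/4)) + 201/379 = -99/(-43/167) + 201/379 = -99*(-167/43) + 201/379 = 16533/43 + 201/379 = 6274650/16297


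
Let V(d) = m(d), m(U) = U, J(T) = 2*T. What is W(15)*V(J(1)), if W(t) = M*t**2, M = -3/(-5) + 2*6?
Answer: 5670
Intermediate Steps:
V(d) = d
M = 63/5 (M = -3*(-1/5) + 12 = 3/5 + 12 = 63/5 ≈ 12.600)
W(t) = 63*t**2/5
W(15)*V(J(1)) = ((63/5)*15**2)*(2*1) = ((63/5)*225)*2 = 2835*2 = 5670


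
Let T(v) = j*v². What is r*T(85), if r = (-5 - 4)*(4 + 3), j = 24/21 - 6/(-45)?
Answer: -580890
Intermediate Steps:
j = 134/105 (j = 24*(1/21) - 6*(-1/45) = 8/7 + 2/15 = 134/105 ≈ 1.2762)
T(v) = 134*v²/105
r = -63 (r = -9*7 = -63)
r*T(85) = -402*85²/5 = -402*7225/5 = -63*193630/21 = -580890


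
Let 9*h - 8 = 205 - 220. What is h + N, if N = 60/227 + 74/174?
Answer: -5224/59247 ≈ -0.088173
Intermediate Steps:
h = -7/9 (h = 8/9 + (205 - 220)/9 = 8/9 + (⅑)*(-15) = 8/9 - 5/3 = -7/9 ≈ -0.77778)
N = 13619/19749 (N = 60*(1/227) + 74*(1/174) = 60/227 + 37/87 = 13619/19749 ≈ 0.68960)
h + N = -7/9 + 13619/19749 = -5224/59247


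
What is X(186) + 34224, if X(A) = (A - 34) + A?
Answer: 34562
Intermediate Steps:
X(A) = -34 + 2*A (X(A) = (-34 + A) + A = -34 + 2*A)
X(186) + 34224 = (-34 + 2*186) + 34224 = (-34 + 372) + 34224 = 338 + 34224 = 34562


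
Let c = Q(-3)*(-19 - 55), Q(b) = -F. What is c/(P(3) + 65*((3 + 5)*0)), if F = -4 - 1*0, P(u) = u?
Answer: -296/3 ≈ -98.667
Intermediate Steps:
F = -4 (F = -4 + 0 = -4)
Q(b) = 4 (Q(b) = -1*(-4) = 4)
c = -296 (c = 4*(-19 - 55) = 4*(-74) = -296)
c/(P(3) + 65*((3 + 5)*0)) = -296/(3 + 65*((3 + 5)*0)) = -296/(3 + 65*(8*0)) = -296/(3 + 65*0) = -296/(3 + 0) = -296/3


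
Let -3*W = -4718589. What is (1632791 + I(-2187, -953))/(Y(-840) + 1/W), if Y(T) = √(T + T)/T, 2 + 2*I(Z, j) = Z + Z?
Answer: 1077180353083380/2473898017189 + 8067891055675163414*I*√105/2473898017189 ≈ 435.42 + 3.3417e+7*I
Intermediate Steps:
W = 1572863 (W = -⅓*(-4718589) = 1572863)
I(Z, j) = -1 + Z (I(Z, j) = -1 + (Z + Z)/2 = -1 + (2*Z)/2 = -1 + Z)
Y(T) = √2/√T (Y(T) = √(2*T)/T = (√2*√T)/T = √2/√T)
(1632791 + I(-2187, -953))/(Y(-840) + 1/W) = (1632791 + (-1 - 2187))/(√2/√(-840) + 1/1572863) = (1632791 - 2188)/(√2*(-I*√210/420) + 1/1572863) = 1630603/(-I*√105/210 + 1/1572863) = 1630603/(1/1572863 - I*√105/210)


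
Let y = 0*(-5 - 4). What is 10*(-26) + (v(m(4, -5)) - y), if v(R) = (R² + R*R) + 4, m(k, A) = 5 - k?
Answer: -254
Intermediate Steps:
v(R) = 4 + 2*R² (v(R) = (R² + R²) + 4 = 2*R² + 4 = 4 + 2*R²)
y = 0 (y = 0*(-9) = 0)
10*(-26) + (v(m(4, -5)) - y) = 10*(-26) + ((4 + 2*(5 - 1*4)²) - 1*0) = -260 + ((4 + 2*(5 - 4)²) + 0) = -260 + ((4 + 2*1²) + 0) = -260 + ((4 + 2*1) + 0) = -260 + ((4 + 2) + 0) = -260 + (6 + 0) = -260 + 6 = -254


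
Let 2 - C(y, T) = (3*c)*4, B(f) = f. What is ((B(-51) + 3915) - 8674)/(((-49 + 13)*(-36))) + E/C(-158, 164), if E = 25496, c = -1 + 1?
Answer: 8258299/648 ≈ 12744.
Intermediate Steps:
c = 0
C(y, T) = 2 (C(y, T) = 2 - 3*0*4 = 2 - 0*4 = 2 - 1*0 = 2 + 0 = 2)
((B(-51) + 3915) - 8674)/(((-49 + 13)*(-36))) + E/C(-158, 164) = ((-51 + 3915) - 8674)/(((-49 + 13)*(-36))) + 25496/2 = (3864 - 8674)/((-36*(-36))) + 25496*(½) = -4810/1296 + 12748 = -4810*1/1296 + 12748 = -2405/648 + 12748 = 8258299/648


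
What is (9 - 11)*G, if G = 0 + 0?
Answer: 0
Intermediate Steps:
G = 0
(9 - 11)*G = (9 - 11)*0 = -2*0 = 0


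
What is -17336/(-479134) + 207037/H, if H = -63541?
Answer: -49048459591/15222326747 ≈ -3.2221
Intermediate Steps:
-17336/(-479134) + 207037/H = -17336/(-479134) + 207037/(-63541) = -17336*(-1/479134) + 207037*(-1/63541) = 8668/239567 - 207037/63541 = -49048459591/15222326747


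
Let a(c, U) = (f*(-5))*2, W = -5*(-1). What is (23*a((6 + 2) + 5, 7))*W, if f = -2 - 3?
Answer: 5750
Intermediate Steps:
W = 5
f = -5
a(c, U) = 50 (a(c, U) = -5*(-5)*2 = 25*2 = 50)
(23*a((6 + 2) + 5, 7))*W = (23*50)*5 = 1150*5 = 5750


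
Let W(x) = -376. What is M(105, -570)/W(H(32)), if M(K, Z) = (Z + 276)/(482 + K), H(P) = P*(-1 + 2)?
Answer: 147/110356 ≈ 0.0013321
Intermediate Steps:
H(P) = P (H(P) = P*1 = P)
M(K, Z) = (276 + Z)/(482 + K)
M(105, -570)/W(H(32)) = ((276 - 570)/(482 + 105))/(-376) = (-294/587)*(-1/376) = ((1/587)*(-294))*(-1/376) = -294/587*(-1/376) = 147/110356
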